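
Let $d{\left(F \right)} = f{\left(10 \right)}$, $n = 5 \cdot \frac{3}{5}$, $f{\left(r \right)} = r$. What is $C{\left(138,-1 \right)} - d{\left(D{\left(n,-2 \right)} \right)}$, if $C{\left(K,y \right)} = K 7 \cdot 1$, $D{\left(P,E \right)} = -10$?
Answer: $956$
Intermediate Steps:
$n = 3$ ($n = 5 \cdot 3 \cdot \frac{1}{5} = 5 \cdot \frac{3}{5} = 3$)
$d{\left(F \right)} = 10$
$C{\left(K,y \right)} = 7 K$ ($C{\left(K,y \right)} = 7 K 1 = 7 K$)
$C{\left(138,-1 \right)} - d{\left(D{\left(n,-2 \right)} \right)} = 7 \cdot 138 - 10 = 966 - 10 = 956$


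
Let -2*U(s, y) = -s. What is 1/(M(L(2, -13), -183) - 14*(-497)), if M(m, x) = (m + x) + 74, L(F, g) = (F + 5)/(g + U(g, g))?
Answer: 39/267097 ≈ 0.00014601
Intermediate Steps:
U(s, y) = s/2 (U(s, y) = -(-1)*s/2 = s/2)
L(F, g) = 2*(5 + F)/(3*g) (L(F, g) = (F + 5)/(g + g/2) = (5 + F)/((3*g/2)) = (5 + F)*(2/(3*g)) = 2*(5 + F)/(3*g))
M(m, x) = 74 + m + x
1/(M(L(2, -13), -183) - 14*(-497)) = 1/((74 + (⅔)*(5 + 2)/(-13) - 183) - 14*(-497)) = 1/((74 + (⅔)*(-1/13)*7 - 183) + 6958) = 1/((74 - 14/39 - 183) + 6958) = 1/(-4265/39 + 6958) = 1/(267097/39) = 39/267097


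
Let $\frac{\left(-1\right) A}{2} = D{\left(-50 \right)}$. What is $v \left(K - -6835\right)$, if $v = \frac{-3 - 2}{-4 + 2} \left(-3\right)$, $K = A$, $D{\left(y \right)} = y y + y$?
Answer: $- \frac{29025}{2} \approx -14513.0$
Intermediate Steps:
$D{\left(y \right)} = y + y^{2}$ ($D{\left(y \right)} = y^{2} + y = y + y^{2}$)
$A = -4900$ ($A = - 2 \left(- 50 \left(1 - 50\right)\right) = - 2 \left(\left(-50\right) \left(-49\right)\right) = \left(-2\right) 2450 = -4900$)
$K = -4900$
$v = - \frac{15}{2}$ ($v = - \frac{5}{-2} \left(-3\right) = \left(-5\right) \left(- \frac{1}{2}\right) \left(-3\right) = \frac{5}{2} \left(-3\right) = - \frac{15}{2} \approx -7.5$)
$v \left(K - -6835\right) = - \frac{15 \left(-4900 - -6835\right)}{2} = - \frac{15 \left(-4900 + 6835\right)}{2} = \left(- \frac{15}{2}\right) 1935 = - \frac{29025}{2}$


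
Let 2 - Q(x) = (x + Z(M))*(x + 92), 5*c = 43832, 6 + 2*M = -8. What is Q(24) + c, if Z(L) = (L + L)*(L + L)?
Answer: -83758/5 ≈ -16752.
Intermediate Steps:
M = -7 (M = -3 + (½)*(-8) = -3 - 4 = -7)
Z(L) = 4*L² (Z(L) = (2*L)*(2*L) = 4*L²)
c = 43832/5 (c = (⅕)*43832 = 43832/5 ≈ 8766.4)
Q(x) = 2 - (92 + x)*(196 + x) (Q(x) = 2 - (x + 4*(-7)²)*(x + 92) = 2 - (x + 4*49)*(92 + x) = 2 - (x + 196)*(92 + x) = 2 - (196 + x)*(92 + x) = 2 - (92 + x)*(196 + x))
Q(24) + c = (-18030 - 1*24² - 288*24) + 43832/5 = (-18030 - 1*576 - 6912) + 43832/5 = (-18030 - 576 - 6912) + 43832/5 = -25518 + 43832/5 = -83758/5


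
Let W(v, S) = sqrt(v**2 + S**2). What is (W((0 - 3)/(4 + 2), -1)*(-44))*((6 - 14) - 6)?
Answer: 308*sqrt(5) ≈ 688.71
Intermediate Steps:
W(v, S) = sqrt(S**2 + v**2)
(W((0 - 3)/(4 + 2), -1)*(-44))*((6 - 14) - 6) = (sqrt((-1)**2 + ((0 - 3)/(4 + 2))**2)*(-44))*((6 - 14) - 6) = (sqrt(1 + (-3/6)**2)*(-44))*(-8 - 6) = (sqrt(1 + (-3*1/6)**2)*(-44))*(-14) = (sqrt(1 + (-1/2)**2)*(-44))*(-14) = (sqrt(1 + 1/4)*(-44))*(-14) = (sqrt(5/4)*(-44))*(-14) = ((sqrt(5)/2)*(-44))*(-14) = -22*sqrt(5)*(-14) = 308*sqrt(5)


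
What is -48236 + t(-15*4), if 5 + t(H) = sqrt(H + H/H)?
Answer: -48241 + I*sqrt(59) ≈ -48241.0 + 7.6811*I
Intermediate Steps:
t(H) = -5 + sqrt(1 + H) (t(H) = -5 + sqrt(H + H/H) = -5 + sqrt(H + 1) = -5 + sqrt(1 + H))
-48236 + t(-15*4) = -48236 + (-5 + sqrt(1 - 15*4)) = -48236 + (-5 + sqrt(1 - 60)) = -48236 + (-5 + sqrt(-59)) = -48236 + (-5 + I*sqrt(59)) = -48241 + I*sqrt(59)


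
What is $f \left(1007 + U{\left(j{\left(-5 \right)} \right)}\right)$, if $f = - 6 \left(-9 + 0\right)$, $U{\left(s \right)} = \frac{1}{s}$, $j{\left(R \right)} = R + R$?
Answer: $\frac{271863}{5} \approx 54373.0$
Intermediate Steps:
$j{\left(R \right)} = 2 R$
$f = 54$ ($f = \left(-6\right) \left(-9\right) = 54$)
$f \left(1007 + U{\left(j{\left(-5 \right)} \right)}\right) = 54 \left(1007 + \frac{1}{2 \left(-5\right)}\right) = 54 \left(1007 + \frac{1}{-10}\right) = 54 \left(1007 - \frac{1}{10}\right) = 54 \cdot \frac{10069}{10} = \frac{271863}{5}$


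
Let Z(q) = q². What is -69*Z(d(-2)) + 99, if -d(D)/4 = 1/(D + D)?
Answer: 30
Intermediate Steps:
d(D) = -2/D (d(D) = -4/(D + D) = -4*1/(2*D) = -2/D)
-69*Z(d(-2)) + 99 = -69*1² + 99 = -69*1 + 99 = -69 + 99 = 30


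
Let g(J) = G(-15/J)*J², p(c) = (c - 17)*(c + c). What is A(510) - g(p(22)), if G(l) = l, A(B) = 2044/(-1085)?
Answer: 511208/155 ≈ 3298.1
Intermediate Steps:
A(B) = -292/155 (A(B) = 2044*(-1/1085) = -292/155)
p(c) = 2*c*(-17 + c) (p(c) = (-17 + c)*(2*c) = 2*c*(-17 + c))
g(J) = -15*J (g(J) = (-15/J)*J² = -15*J)
A(510) - g(p(22)) = -292/155 - (-15)*2*22*(-17 + 22) = -292/155 - (-15)*2*22*5 = -292/155 - (-15)*220 = -292/155 - 1*(-3300) = -292/155 + 3300 = 511208/155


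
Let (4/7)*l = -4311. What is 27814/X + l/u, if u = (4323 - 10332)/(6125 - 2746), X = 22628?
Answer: 192333526619/45323884 ≈ 4243.5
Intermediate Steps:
l = -30177/4 (l = (7/4)*(-4311) = -30177/4 ≈ -7544.3)
u = -6009/3379 ≈ -1.7783
27814/X + l/u = 27814/22628 - 30177/(4*(-6009/3379)) = 27814*(1/22628) - 30177/4*(-3379/6009) = 13907/11314 + 33989361/8012 = 192333526619/45323884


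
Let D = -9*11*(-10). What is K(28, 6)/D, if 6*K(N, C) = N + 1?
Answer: 29/5940 ≈ 0.0048822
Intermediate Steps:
K(N, C) = ⅙ + N/6 (K(N, C) = (N + 1)/6 = (1 + N)/6 = ⅙ + N/6)
D = 990 (D = -99*(-10) = 990)
K(28, 6)/D = (⅙ + (⅙)*28)/990 = (⅙ + 14/3)*(1/990) = (29/6)*(1/990) = 29/5940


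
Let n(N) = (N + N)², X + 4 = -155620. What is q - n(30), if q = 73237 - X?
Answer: 225261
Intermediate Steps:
X = -155624 (X = -4 - 155620 = -155624)
q = 228861 (q = 73237 - 1*(-155624) = 73237 + 155624 = 228861)
n(N) = 4*N² (n(N) = (2*N)² = 4*N²)
q - n(30) = 228861 - 4*30² = 228861 - 4*900 = 228861 - 1*3600 = 228861 - 3600 = 225261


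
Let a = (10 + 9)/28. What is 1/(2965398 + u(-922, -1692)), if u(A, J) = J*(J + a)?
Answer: 7/40789797 ≈ 1.7161e-7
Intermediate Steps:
a = 19/28 (a = 19*(1/28) = 19/28 ≈ 0.67857)
u(A, J) = J*(19/28 + J) (u(A, J) = J*(J + 19/28) = J*(19/28 + J))
1/(2965398 + u(-922, -1692)) = 1/(2965398 + (1/28)*(-1692)*(19 + 28*(-1692))) = 1/(2965398 + (1/28)*(-1692)*(19 - 47376)) = 1/(2965398 + (1/28)*(-1692)*(-47357)) = 1/(2965398 + 20032011/7) = 1/(40789797/7) = 7/40789797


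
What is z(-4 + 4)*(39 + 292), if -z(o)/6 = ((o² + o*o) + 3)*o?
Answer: 0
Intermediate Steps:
z(o) = -6*o*(3 + 2*o²) (z(o) = -6*((o² + o*o) + 3)*o = -6*((o² + o²) + 3)*o = -6*(2*o² + 3)*o = -6*(3 + 2*o²)*o = -6*o*(3 + 2*o²))
z(-4 + 4)*(39 + 292) = (-18*(-4 + 4) - 12*(-4 + 4)³)*(39 + 292) = (-18*0 - 12*0³)*331 = (0 - 12*0)*331 = (0 + 0)*331 = 0*331 = 0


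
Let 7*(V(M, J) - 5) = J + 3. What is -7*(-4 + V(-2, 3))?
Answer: -13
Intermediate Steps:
V(M, J) = 38/7 + J/7 (V(M, J) = 5 + (J + 3)/7 = 5 + (3 + J)/7 = 5 + (3/7 + J/7) = 38/7 + J/7)
-7*(-4 + V(-2, 3)) = -7*(-4 + (38/7 + (⅐)*3)) = -7*(-4 + (38/7 + 3/7)) = -7*(-4 + 41/7) = -7*13/7 = -13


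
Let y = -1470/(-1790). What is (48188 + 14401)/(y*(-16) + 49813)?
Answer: 11203431/8914175 ≈ 1.2568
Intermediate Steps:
y = 147/179 (y = -1470*(-1/1790) = 147/179 ≈ 0.82123)
(48188 + 14401)/(y*(-16) + 49813) = (48188 + 14401)/((147/179)*(-16) + 49813) = 62589/(-2352/179 + 49813) = 62589/(8914175/179) = 62589*(179/8914175) = 11203431/8914175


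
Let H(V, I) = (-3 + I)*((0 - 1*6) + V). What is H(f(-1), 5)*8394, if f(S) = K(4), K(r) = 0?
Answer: -100728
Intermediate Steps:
f(S) = 0
H(V, I) = (-6 + V)*(-3 + I) (H(V, I) = (-3 + I)*((0 - 6) + V) = (-3 + I)*(-6 + V) = (-6 + V)*(-3 + I))
H(f(-1), 5)*8394 = (18 - 6*5 - 3*0 + 5*0)*8394 = (18 - 30 + 0 + 0)*8394 = -12*8394 = -100728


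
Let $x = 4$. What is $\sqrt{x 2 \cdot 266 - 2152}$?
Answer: $2 i \sqrt{6} \approx 4.899 i$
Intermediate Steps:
$\sqrt{x 2 \cdot 266 - 2152} = \sqrt{4 \cdot 2 \cdot 266 - 2152} = \sqrt{8 \cdot 266 - 2152} = \sqrt{2128 - 2152} = \sqrt{-24} = 2 i \sqrt{6}$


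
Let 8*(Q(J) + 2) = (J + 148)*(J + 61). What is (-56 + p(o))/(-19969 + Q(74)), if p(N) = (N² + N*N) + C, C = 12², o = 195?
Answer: -304552/64899 ≈ -4.6927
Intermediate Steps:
Q(J) = -2 + (61 + J)*(148 + J)/8 (Q(J) = -2 + ((J + 148)*(J + 61))/8 = -2 + ((148 + J)*(61 + J))/8 = -2 + ((61 + J)*(148 + J))/8 = -2 + (61 + J)*(148 + J)/8)
C = 144
p(N) = 144 + 2*N² (p(N) = (N² + N*N) + 144 = (N² + N²) + 144 = 2*N² + 144 = 144 + 2*N²)
(-56 + p(o))/(-19969 + Q(74)) = (-56 + (144 + 2*195²))/(-19969 + (2253/2 + (⅛)*74² + (209/8)*74)) = (-56 + (144 + 2*38025))/(-19969 + (2253/2 + (⅛)*5476 + 7733/4)) = (-56 + (144 + 76050))/(-19969 + (2253/2 + 1369/2 + 7733/4)) = (-56 + 76194)/(-19969 + 14977/4) = 76138/(-64899/4) = 76138*(-4/64899) = -304552/64899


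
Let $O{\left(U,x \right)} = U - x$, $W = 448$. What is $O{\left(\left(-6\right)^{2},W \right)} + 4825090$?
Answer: $4824678$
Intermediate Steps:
$O{\left(\left(-6\right)^{2},W \right)} + 4825090 = \left(\left(-6\right)^{2} - 448\right) + 4825090 = \left(36 - 448\right) + 4825090 = -412 + 4825090 = 4824678$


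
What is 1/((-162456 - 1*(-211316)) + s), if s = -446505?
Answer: -1/397645 ≈ -2.5148e-6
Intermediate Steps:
1/((-162456 - 1*(-211316)) + s) = 1/((-162456 - 1*(-211316)) - 446505) = 1/((-162456 + 211316) - 446505) = 1/(48860 - 446505) = 1/(-397645) = -1/397645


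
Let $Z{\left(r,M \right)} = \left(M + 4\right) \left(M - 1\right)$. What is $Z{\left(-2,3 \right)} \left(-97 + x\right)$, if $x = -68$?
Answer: $-2310$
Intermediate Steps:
$Z{\left(r,M \right)} = \left(-1 + M\right) \left(4 + M\right)$ ($Z{\left(r,M \right)} = \left(4 + M\right) \left(-1 + M\right) = \left(-1 + M\right) \left(4 + M\right)$)
$Z{\left(-2,3 \right)} \left(-97 + x\right) = \left(-4 + 3^{2} + 3 \cdot 3\right) \left(-97 - 68\right) = \left(-4 + 9 + 9\right) \left(-165\right) = 14 \left(-165\right) = -2310$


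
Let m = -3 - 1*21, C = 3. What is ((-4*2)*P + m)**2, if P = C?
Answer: 2304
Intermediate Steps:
P = 3
m = -24 (m = -3 - 21 = -24)
((-4*2)*P + m)**2 = (-4*2*3 - 24)**2 = (-8*3 - 24)**2 = (-24 - 24)**2 = (-48)**2 = 2304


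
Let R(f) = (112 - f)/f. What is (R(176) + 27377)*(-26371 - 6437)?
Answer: -9879899544/11 ≈ -8.9817e+8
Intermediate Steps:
R(f) = (112 - f)/f
(R(176) + 27377)*(-26371 - 6437) = ((112 - 1*176)/176 + 27377)*(-26371 - 6437) = ((112 - 176)/176 + 27377)*(-32808) = ((1/176)*(-64) + 27377)*(-32808) = (-4/11 + 27377)*(-32808) = (301143/11)*(-32808) = -9879899544/11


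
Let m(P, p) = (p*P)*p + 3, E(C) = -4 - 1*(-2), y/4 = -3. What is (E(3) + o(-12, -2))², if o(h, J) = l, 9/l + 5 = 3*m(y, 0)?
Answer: 1/16 ≈ 0.062500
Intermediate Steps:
y = -12 (y = 4*(-3) = -12)
E(C) = -2 (E(C) = -4 + 2 = -2)
m(P, p) = 3 + P*p² (m(P, p) = (P*p)*p + 3 = P*p² + 3 = 3 + P*p²)
l = 9/4 (l = 9/(-5 + 3*(3 - 12*0²)) = 9/(-5 + 3*(3 - 12*0)) = 9/(-5 + 3*(3 + 0)) = 9/(-5 + 3*3) = 9/(-5 + 9) = 9/4 ≈ 2.2500)
o(h, J) = 9/4
(E(3) + o(-12, -2))² = (-2 + 9/4)² = (¼)² = 1/16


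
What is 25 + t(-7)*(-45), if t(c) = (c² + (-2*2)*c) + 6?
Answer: -3710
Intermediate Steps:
t(c) = 6 + c² - 4*c (t(c) = (c² - 4*c) + 6 = 6 + c² - 4*c)
25 + t(-7)*(-45) = 25 + (6 + (-7)² - 4*(-7))*(-45) = 25 + (6 + 49 + 28)*(-45) = 25 + 83*(-45) = 25 - 3735 = -3710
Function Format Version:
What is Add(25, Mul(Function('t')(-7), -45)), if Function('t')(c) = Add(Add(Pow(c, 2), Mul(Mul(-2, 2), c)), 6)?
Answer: -3710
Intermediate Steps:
Function('t')(c) = Add(6, Pow(c, 2), Mul(-4, c)) (Function('t')(c) = Add(Add(Pow(c, 2), Mul(-4, c)), 6) = Add(6, Pow(c, 2), Mul(-4, c)))
Add(25, Mul(Function('t')(-7), -45)) = Add(25, Mul(Add(6, Pow(-7, 2), Mul(-4, -7)), -45)) = Add(25, Mul(Add(6, 49, 28), -45)) = Add(25, Mul(83, -45)) = Add(25, -3735) = -3710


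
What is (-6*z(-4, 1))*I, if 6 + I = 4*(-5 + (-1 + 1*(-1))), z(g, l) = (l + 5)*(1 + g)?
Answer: -3672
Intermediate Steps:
z(g, l) = (1 + g)*(5 + l) (z(g, l) = (5 + l)*(1 + g) = (1 + g)*(5 + l))
I = -34 (I = -6 + 4*(-5 + (-1 + 1*(-1))) = -6 + 4*(-5 + (-1 - 1)) = -6 + 4*(-5 - 2) = -6 + 4*(-7) = -6 - 28 = -34)
(-6*z(-4, 1))*I = -6*(5 + 1 + 5*(-4) - 4*1)*(-34) = -6*(5 + 1 - 20 - 4)*(-34) = -6*(-18)*(-34) = 108*(-34) = -3672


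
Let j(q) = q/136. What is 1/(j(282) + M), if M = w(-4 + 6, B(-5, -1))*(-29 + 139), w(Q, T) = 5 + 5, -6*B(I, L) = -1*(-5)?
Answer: 68/74941 ≈ 0.00090738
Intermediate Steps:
B(I, L) = -5/6 (B(I, L) = -(-1)*(-5)/6 = -1/6*5 = -5/6)
w(Q, T) = 10
j(q) = q/136 (j(q) = q*(1/136) = q/136)
M = 1100 (M = 10*(-29 + 139) = 10*110 = 1100)
1/(j(282) + M) = 1/((1/136)*282 + 1100) = 1/(141/68 + 1100) = 1/(74941/68) = 68/74941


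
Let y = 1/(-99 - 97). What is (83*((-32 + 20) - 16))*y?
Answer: 83/7 ≈ 11.857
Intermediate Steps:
y = -1/196 (y = 1/(-196) = -1/196 ≈ -0.0051020)
(83*((-32 + 20) - 16))*y = (83*((-32 + 20) - 16))*(-1/196) = (83*(-12 - 16))*(-1/196) = (83*(-28))*(-1/196) = -2324*(-1/196) = 83/7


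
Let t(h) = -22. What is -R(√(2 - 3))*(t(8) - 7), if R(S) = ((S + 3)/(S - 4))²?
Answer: 2088/289 + 4466*I/289 ≈ 7.2249 + 15.453*I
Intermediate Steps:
R(S) = (3 + S)²/(-4 + S)² (R(S) = ((3 + S)/(-4 + S))² = (3 + S)²/(-4 + S)²)
-R(√(2 - 3))*(t(8) - 7) = -(3 + √(2 - 3))²/(-4 + √(2 - 3))²*(-22 - 7) = -(3 + √(-1))²/(-4 + √(-1))²*(-29) = -(3 + I)²/(-4 + I)²*(-29) = -(-29)*(3 + I)²/(-4 + I)² = 29*(3 + I)²/(-4 + I)²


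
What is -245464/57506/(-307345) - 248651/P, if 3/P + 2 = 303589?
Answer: -667087337924131704349/26511272355 ≈ -2.5162e+10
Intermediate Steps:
P = 3/303587 (P = 3/(-2 + 303589) = 3/303587 ≈ 9.8818e-6)
-245464/57506/(-307345) - 248651/P = -245464/57506/(-307345) - 248651/3/303587 = -245464*1/57506*(-1/307345) - 248651*303587/3 = -122732/28753*(-1/307345) - 75487211137/3 = 122732/8837090785 - 75487211137/3 = -667087337924131704349/26511272355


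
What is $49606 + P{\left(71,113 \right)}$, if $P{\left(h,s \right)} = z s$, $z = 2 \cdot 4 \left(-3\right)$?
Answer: $46894$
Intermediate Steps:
$z = -24$ ($z = 8 \left(-3\right) = -24$)
$P{\left(h,s \right)} = - 24 s$
$49606 + P{\left(71,113 \right)} = 49606 - 2712 = 46894$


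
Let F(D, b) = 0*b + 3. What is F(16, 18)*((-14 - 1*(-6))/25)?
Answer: -24/25 ≈ -0.96000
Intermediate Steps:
F(D, b) = 3 (F(D, b) = 0 + 3 = 3)
F(16, 18)*((-14 - 1*(-6))/25) = 3*((-14 - 1*(-6))/25) = 3*((-14 + 6)*(1/25)) = 3*(-8*1/25) = 3*(-8/25) = -24/25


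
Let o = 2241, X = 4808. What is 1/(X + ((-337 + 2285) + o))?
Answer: 1/8997 ≈ 0.00011115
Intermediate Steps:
1/(X + ((-337 + 2285) + o)) = 1/(4808 + ((-337 + 2285) + 2241)) = 1/(4808 + (1948 + 2241)) = 1/(4808 + 4189) = 1/8997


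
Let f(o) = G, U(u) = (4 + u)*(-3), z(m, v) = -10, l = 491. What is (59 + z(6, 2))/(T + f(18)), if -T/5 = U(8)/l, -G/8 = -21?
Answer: 24059/82668 ≈ 0.29103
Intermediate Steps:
U(u) = -12 - 3*u
G = 168 (G = -8*(-21) = 168)
f(o) = 168
T = 180/491 (T = -5*(-12 - 3*8)/491 = -5*(-12 - 24)/491 = -(-180)/491 = -5*(-36/491) = 180/491 ≈ 0.36660)
(59 + z(6, 2))/(T + f(18)) = (59 - 10)/(180/491 + 168) = 49/(82668/491) = 49*(491/82668) = 24059/82668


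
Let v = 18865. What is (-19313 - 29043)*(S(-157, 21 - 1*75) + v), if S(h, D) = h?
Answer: -904644048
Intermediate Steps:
(-19313 - 29043)*(S(-157, 21 - 1*75) + v) = (-19313 - 29043)*(-157 + 18865) = -48356*18708 = -904644048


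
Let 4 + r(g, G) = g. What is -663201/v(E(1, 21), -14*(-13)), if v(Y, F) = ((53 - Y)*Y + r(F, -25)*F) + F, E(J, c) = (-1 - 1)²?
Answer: -94743/4682 ≈ -20.236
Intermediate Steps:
r(g, G) = -4 + g
E(J, c) = 4 (E(J, c) = (-2)² = 4)
v(Y, F) = F + F*(-4 + F) + Y*(53 - Y) (v(Y, F) = ((53 - Y)*Y + (-4 + F)*F) + F = (Y*(53 - Y) + F*(-4 + F)) + F = (F*(-4 + F) + Y*(53 - Y)) + F = F + F*(-4 + F) + Y*(53 - Y))
-663201/v(E(1, 21), -14*(-13)) = -663201/(-14*(-13) - 1*4² + 53*4 + (-14*(-13))*(-4 - 14*(-13))) = -663201/(182 - 1*16 + 212 + 182*(-4 + 182)) = -663201/(182 - 16 + 212 + 182*178) = -663201/(182 - 16 + 212 + 32396) = -663201/32774 = -663201*1/32774 = -94743/4682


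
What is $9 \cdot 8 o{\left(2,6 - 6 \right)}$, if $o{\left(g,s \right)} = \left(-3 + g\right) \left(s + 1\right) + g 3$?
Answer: $360$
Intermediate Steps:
$o{\left(g,s \right)} = 3 g + \left(1 + s\right) \left(-3 + g\right)$ ($o{\left(g,s \right)} = \left(-3 + g\right) \left(1 + s\right) + 3 g = \left(1 + s\right) \left(-3 + g\right) + 3 g = 3 g + \left(1 + s\right) \left(-3 + g\right)$)
$9 \cdot 8 o{\left(2,6 - 6 \right)} = 9 \cdot 8 \left(-3 - 3 \left(6 - 6\right) + 4 \cdot 2 + 2 \left(6 - 6\right)\right) = 72 \left(-3 - 3 \left(6 - 6\right) + 8 + 2 \left(6 - 6\right)\right) = 72 \left(-3 - 0 + 8 + 2 \cdot 0\right) = 72 \left(-3 + 0 + 8 + 0\right) = 72 \cdot 5 = 360$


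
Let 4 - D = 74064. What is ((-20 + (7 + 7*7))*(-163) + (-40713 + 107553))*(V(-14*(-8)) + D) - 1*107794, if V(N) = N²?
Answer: -3750861346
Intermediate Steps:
D = -74060 (D = 4 - 1*74064 = 4 - 74064 = -74060)
((-20 + (7 + 7*7))*(-163) + (-40713 + 107553))*(V(-14*(-8)) + D) - 1*107794 = ((-20 + (7 + 7*7))*(-163) + (-40713 + 107553))*((-14*(-8))² - 74060) - 1*107794 = ((-20 + (7 + 49))*(-163) + 66840)*(112² - 74060) - 107794 = ((-20 + 56)*(-163) + 66840)*(12544 - 74060) - 107794 = (36*(-163) + 66840)*(-61516) - 107794 = (-5868 + 66840)*(-61516) - 107794 = 60972*(-61516) - 107794 = -3750753552 - 107794 = -3750861346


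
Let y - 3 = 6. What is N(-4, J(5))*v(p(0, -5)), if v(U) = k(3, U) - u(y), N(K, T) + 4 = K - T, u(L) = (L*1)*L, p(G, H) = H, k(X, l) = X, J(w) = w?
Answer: 1014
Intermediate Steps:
y = 9 (y = 3 + 6 = 9)
u(L) = L**2 (u(L) = L*L = L**2)
N(K, T) = -4 + K - T (N(K, T) = -4 + (K - T) = -4 + K - T)
v(U) = -78 (v(U) = 3 - 1*9**2 = 3 - 1*81 = 3 - 81 = -78)
N(-4, J(5))*v(p(0, -5)) = (-4 - 4 - 1*5)*(-78) = (-4 - 4 - 5)*(-78) = -13*(-78) = 1014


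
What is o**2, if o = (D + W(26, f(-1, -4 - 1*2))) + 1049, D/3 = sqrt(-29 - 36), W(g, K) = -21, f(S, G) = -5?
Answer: 1056199 + 6168*I*sqrt(65) ≈ 1.0562e+6 + 49728.0*I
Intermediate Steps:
D = 3*I*sqrt(65) (D = 3*sqrt(-29 - 36) = 3*sqrt(-65) = 3*(I*sqrt(65)) = 3*I*sqrt(65) ≈ 24.187*I)
o = 1028 + 3*I*sqrt(65) (o = (3*I*sqrt(65) - 21) + 1049 = (-21 + 3*I*sqrt(65)) + 1049 = 1028 + 3*I*sqrt(65) ≈ 1028.0 + 24.187*I)
o**2 = (1028 + 3*I*sqrt(65))**2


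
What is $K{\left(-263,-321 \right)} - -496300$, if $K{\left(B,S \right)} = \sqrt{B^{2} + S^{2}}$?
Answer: $496300 + \sqrt{172210} \approx 4.9672 \cdot 10^{5}$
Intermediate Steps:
$K{\left(-263,-321 \right)} - -496300 = \sqrt{\left(-263\right)^{2} + \left(-321\right)^{2}} - -496300 = \sqrt{69169 + 103041} + 496300 = \sqrt{172210} + 496300 = 496300 + \sqrt{172210}$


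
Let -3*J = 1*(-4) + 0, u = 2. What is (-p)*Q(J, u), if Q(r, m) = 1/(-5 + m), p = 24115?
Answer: 24115/3 ≈ 8038.3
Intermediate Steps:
J = 4/3 (J = -(1*(-4) + 0)/3 = -(-4 + 0)/3 = -⅓*(-4) = 4/3 ≈ 1.3333)
(-p)*Q(J, u) = (-1*24115)/(-5 + 2) = -24115/(-3) = -24115*(-⅓) = 24115/3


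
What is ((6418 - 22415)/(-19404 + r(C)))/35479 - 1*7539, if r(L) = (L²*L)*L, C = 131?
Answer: -4633324945063622/614580838979 ≈ -7539.0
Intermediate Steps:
r(L) = L⁴ (r(L) = L³*L = L⁴)
((6418 - 22415)/(-19404 + r(C)))/35479 - 1*7539 = ((6418 - 22415)/(-19404 + 131⁴))/35479 - 1*7539 = -15997/(-19404 + 294499921)*(1/35479) - 7539 = -15997/294480517*(1/35479) - 7539 = -15997*1/294480517*(1/35479) - 7539 = -15997/294480517*1/35479 - 7539 = -941/614580838979 - 7539 = -4633324945063622/614580838979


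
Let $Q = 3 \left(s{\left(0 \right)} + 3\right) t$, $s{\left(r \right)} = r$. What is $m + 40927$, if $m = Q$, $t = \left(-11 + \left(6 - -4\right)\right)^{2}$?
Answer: $40936$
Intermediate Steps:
$t = 1$ ($t = \left(-11 + \left(6 + 4\right)\right)^{2} = \left(-11 + 10\right)^{2} = \left(-1\right)^{2} = 1$)
$Q = 9$ ($Q = 3 \left(0 + 3\right) 1 = 3 \cdot 3 \cdot 1 = 9 \cdot 1 = 9$)
$m = 9$
$m + 40927 = 9 + 40927 = 40936$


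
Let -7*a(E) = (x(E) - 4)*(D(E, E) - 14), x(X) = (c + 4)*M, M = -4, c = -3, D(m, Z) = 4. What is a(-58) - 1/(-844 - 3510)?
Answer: -49759/4354 ≈ -11.428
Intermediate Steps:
x(X) = -4 (x(X) = (-3 + 4)*(-4) = 1*(-4) = -4)
a(E) = -80/7 (a(E) = -(-4 - 4)*(4 - 14)/7 = -(-8)*(-10)/7 = -⅐*80 = -80/7)
a(-58) - 1/(-844 - 3510) = -80/7 - 1/(-844 - 3510) = -80/7 - 1/(-4354) = -80/7 - 1*(-1/4354) = -80/7 + 1/4354 = -49759/4354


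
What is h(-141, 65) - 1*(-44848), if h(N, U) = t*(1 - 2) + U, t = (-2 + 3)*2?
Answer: 44911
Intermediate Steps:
t = 2 (t = 1*2 = 2)
h(N, U) = -2 + U (h(N, U) = 2*(1 - 2) + U = 2*(-1) + U = -2 + U)
h(-141, 65) - 1*(-44848) = (-2 + 65) - 1*(-44848) = 63 + 44848 = 44911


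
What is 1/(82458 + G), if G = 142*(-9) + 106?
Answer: 1/81286 ≈ 1.2302e-5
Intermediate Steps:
G = -1172 (G = -1278 + 106 = -1172)
1/(82458 + G) = 1/(82458 - 1172) = 1/81286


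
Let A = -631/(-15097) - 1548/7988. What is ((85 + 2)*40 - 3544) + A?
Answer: -1934099808/30148709 ≈ -64.152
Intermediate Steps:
A = -4582432/30148709 (A = -631*(-1/15097) - 1548*1/7988 = 631/15097 - 387/1997 = -4582432/30148709 ≈ -0.15199)
((85 + 2)*40 - 3544) + A = ((85 + 2)*40 - 3544) - 4582432/30148709 = (87*40 - 3544) - 4582432/30148709 = (3480 - 3544) - 4582432/30148709 = -64 - 4582432/30148709 = -1934099808/30148709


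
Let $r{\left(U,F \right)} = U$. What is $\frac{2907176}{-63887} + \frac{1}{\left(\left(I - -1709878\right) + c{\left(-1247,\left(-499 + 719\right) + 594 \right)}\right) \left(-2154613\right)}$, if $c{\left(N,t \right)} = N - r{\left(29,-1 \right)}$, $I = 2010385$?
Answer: $- \frac{803280571228651667}{17652589954679293} \approx -45.505$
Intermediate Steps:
$c{\left(N,t \right)} = -29 + N$ ($c{\left(N,t \right)} = N - 29 = -29 + N$)
$\frac{2907176}{-63887} + \frac{1}{\left(\left(I - -1709878\right) + c{\left(-1247,\left(-499 + 719\right) + 594 \right)}\right) \left(-2154613\right)} = \frac{2907176}{-63887} + \frac{1}{\left(\left(2010385 - -1709878\right) - 1276\right) \left(-2154613\right)} = 2907176 \left(- \frac{1}{63887}\right) + \frac{1}{\left(2010385 + 1709878\right) - 1276} \left(- \frac{1}{2154613}\right) = - \frac{2907176}{63887} + \frac{1}{3720263 - 1276} \left(- \frac{1}{2154613}\right) = - \frac{2907176}{63887} + \frac{1}{3718987} \left(- \frac{1}{2154613}\right) = - \frac{2907176}{63887} - \frac{1}{8012977737031} = - \frac{803280571228651667}{17652589954679293}$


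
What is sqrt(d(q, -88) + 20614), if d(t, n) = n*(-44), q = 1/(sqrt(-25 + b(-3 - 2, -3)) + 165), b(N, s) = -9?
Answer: sqrt(24486) ≈ 156.48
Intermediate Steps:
q = 1/(165 + I*sqrt(34)) (q = 1/(sqrt(-25 - 9) + 165) = 1/(sqrt(-34) + 165) = 1/(I*sqrt(34) + 165) = 1/(165 + I*sqrt(34)) ≈ 0.006053 - 0.00021391*I)
d(t, n) = -44*n
sqrt(d(q, -88) + 20614) = sqrt(-44*(-88) + 20614) = sqrt(3872 + 20614) = sqrt(24486)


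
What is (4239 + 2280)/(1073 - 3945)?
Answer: -6519/2872 ≈ -2.2698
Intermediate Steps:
(4239 + 2280)/(1073 - 3945) = 6519/(-2872) = 6519*(-1/2872) = -6519/2872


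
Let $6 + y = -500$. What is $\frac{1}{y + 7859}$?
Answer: $\frac{1}{7353} \approx 0.000136$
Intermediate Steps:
$y = -506$ ($y = -6 - 500 = -506$)
$\frac{1}{y + 7859} = \frac{1}{-506 + 7859} = \frac{1}{7353}$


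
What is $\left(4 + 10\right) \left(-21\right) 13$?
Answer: $-3822$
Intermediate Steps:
$\left(4 + 10\right) \left(-21\right) 13 = 14 \left(-21\right) 13 = \left(-294\right) 13 = -3822$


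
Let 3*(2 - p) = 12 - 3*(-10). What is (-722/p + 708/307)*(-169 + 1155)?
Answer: 56731975/921 ≈ 61598.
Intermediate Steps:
p = -12 (p = 2 - (12 - 3*(-10))/3 = 2 - (12 + 30)/3 = 2 - ⅓*42 = 2 - 14 = -12)
(-722/p + 708/307)*(-169 + 1155) = (-722/(-12) + 708/307)*(-169 + 1155) = (-722*(-1/12) + 708*(1/307))*986 = (361/6 + 708/307)*986 = (115075/1842)*986 = 56731975/921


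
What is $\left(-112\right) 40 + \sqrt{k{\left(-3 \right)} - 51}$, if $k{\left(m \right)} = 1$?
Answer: $-4480 + 5 i \sqrt{2} \approx -4480.0 + 7.0711 i$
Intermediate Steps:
$\left(-112\right) 40 + \sqrt{k{\left(-3 \right)} - 51} = \left(-112\right) 40 + \sqrt{1 - 51} = -4480 + \sqrt{-50} = -4480 + 5 i \sqrt{2}$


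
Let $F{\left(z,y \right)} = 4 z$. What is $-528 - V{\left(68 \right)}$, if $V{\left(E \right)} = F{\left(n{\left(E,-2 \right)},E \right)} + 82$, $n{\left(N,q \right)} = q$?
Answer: $-602$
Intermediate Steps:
$V{\left(E \right)} = 74$ ($V{\left(E \right)} = 4 \left(-2\right) + 82 = -8 + 82 = 74$)
$-528 - V{\left(68 \right)} = -528 - 74 = -602$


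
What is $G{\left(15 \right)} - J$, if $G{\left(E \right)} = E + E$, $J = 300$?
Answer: $-270$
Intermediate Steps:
$G{\left(E \right)} = 2 E$
$G{\left(15 \right)} - J = 2 \cdot 15 - 300 = 30 - 300 = -270$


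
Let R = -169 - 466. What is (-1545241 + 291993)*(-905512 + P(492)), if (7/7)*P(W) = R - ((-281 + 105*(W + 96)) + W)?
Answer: 1213266882304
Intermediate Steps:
R = -635
P(W) = -10434 - 106*W (P(W) = -635 - ((-281 + 105*(W + 96)) + W) = -635 - ((-281 + 105*(96 + W)) + W) = -635 - ((-281 + (10080 + 105*W)) + W) = -635 - ((9799 + 105*W) + W) = -635 - (9799 + 106*W) = -635 + (-9799 - 106*W) = -10434 - 106*W)
(-1545241 + 291993)*(-905512 + P(492)) = (-1545241 + 291993)*(-905512 + (-10434 - 106*492)) = -1253248*(-905512 + (-10434 - 52152)) = -1253248*(-905512 - 62586) = -1253248*(-968098) = 1213266882304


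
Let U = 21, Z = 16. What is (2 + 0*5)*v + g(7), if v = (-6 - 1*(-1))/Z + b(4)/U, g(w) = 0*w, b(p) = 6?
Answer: -3/56 ≈ -0.053571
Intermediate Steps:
g(w) = 0
v = -3/112 (v = (-6 - 1*(-1))/16 + 6/21 = (-6 + 1)*(1/16) + 6*(1/21) = -5*1/16 + 2/7 = -5/16 + 2/7 = -3/112 ≈ -0.026786)
(2 + 0*5)*v + g(7) = (2 + 0*5)*(-3/112) + 0 = (2 + 0)*(-3/112) + 0 = 2*(-3/112) + 0 = -3/56 + 0 = -3/56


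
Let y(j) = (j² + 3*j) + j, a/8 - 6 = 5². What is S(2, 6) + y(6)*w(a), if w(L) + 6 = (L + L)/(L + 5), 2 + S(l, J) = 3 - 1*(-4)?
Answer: -60055/253 ≈ -237.37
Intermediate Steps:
S(l, J) = 5 (S(l, J) = -2 + (3 - 1*(-4)) = -2 + (3 + 4) = -2 + 7 = 5)
a = 248 (a = 48 + 8*5² = 48 + 8*25 = 48 + 200 = 248)
y(j) = j² + 4*j
w(L) = -6 + 2*L/(5 + L) (w(L) = -6 + (L + L)/(L + 5) = -6 + (2*L)/(5 + L) = -6 + 2*L/(5 + L))
S(2, 6) + y(6)*w(a) = 5 + (6*(4 + 6))*(2*(-15 - 2*248)/(5 + 248)) = 5 + (6*10)*(2*(-15 - 496)/253) = 5 + 60*(2*(1/253)*(-511)) = 5 + 60*(-1022/253) = 5 - 61320/253 = -60055/253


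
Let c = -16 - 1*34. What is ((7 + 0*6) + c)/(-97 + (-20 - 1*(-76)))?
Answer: 43/41 ≈ 1.0488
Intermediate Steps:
c = -50 (c = -16 - 34 = -50)
((7 + 0*6) + c)/(-97 + (-20 - 1*(-76))) = ((7 + 0*6) - 50)/(-97 + (-20 - 1*(-76))) = ((7 + 0) - 50)/(-97 + (-20 + 76)) = (7 - 50)/(-97 + 56) = -43/(-41) = -1/41*(-43) = 43/41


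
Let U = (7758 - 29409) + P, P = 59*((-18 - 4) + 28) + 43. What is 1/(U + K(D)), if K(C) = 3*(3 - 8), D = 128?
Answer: -1/21269 ≈ -4.7017e-5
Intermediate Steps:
K(C) = -15 (K(C) = 3*(-5) = -15)
P = 397 (P = 59*(-22 + 28) + 43 = 59*6 + 43 = 354 + 43 = 397)
U = -21254 (U = (7758 - 29409) + 397 = -21651 + 397 = -21254)
1/(U + K(D)) = 1/(-21254 - 15) = 1/(-21269) = -1/21269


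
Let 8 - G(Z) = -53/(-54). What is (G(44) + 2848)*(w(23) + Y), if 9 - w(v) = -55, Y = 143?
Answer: 3545933/6 ≈ 5.9099e+5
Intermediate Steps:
G(Z) = 379/54 (G(Z) = 8 - (-53)/(-54) = 8 - (-53)*(-1)/54 = 8 - 1*53/54 = 8 - 53/54 = 379/54)
w(v) = 64 (w(v) = 9 - 1*(-55) = 9 + 55 = 64)
(G(44) + 2848)*(w(23) + Y) = (379/54 + 2848)*(64 + 143) = (154171/54)*207 = 3545933/6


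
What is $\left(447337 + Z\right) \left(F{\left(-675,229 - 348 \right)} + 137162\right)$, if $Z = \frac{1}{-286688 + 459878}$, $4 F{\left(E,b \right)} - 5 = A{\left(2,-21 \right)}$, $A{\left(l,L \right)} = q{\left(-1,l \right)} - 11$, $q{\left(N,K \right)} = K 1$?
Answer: $\frac{10626451780746991}{173190} \approx 6.1357 \cdot 10^{10}$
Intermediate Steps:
$q{\left(N,K \right)} = K$
$A{\left(l,L \right)} = -11 + l$ ($A{\left(l,L \right)} = l - 11 = -11 + l$)
$F{\left(E,b \right)} = -1$ ($F{\left(E,b \right)} = \frac{5}{4} + \frac{-11 + 2}{4} = \frac{5}{4} + \frac{1}{4} \left(-9\right) = \frac{5}{4} - \frac{9}{4} = -1$)
$Z = \frac{1}{173190} \approx 5.774 \cdot 10^{-6}$
$\left(447337 + Z\right) \left(F{\left(-675,229 - 348 \right)} + 137162\right) = \left(447337 + \frac{1}{173190}\right) \left(-1 + 137162\right) = \frac{77474295031}{173190} \cdot 137161 = \frac{10626451780746991}{173190}$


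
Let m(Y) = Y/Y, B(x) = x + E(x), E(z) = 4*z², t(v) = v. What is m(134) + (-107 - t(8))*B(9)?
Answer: -38294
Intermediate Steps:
B(x) = x + 4*x²
m(Y) = 1
m(134) + (-107 - t(8))*B(9) = 1 + (-107 - 1*8)*(9*(1 + 4*9)) = 1 + (-107 - 8)*(9*(1 + 36)) = 1 - 1035*37 = 1 - 115*333 = 1 - 38295 = -38294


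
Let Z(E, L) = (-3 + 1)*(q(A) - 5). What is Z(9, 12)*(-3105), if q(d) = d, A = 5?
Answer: 0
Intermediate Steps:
Z(E, L) = 0 (Z(E, L) = (-3 + 1)*(5 - 5) = -2*0 = 0)
Z(9, 12)*(-3105) = 0*(-3105) = 0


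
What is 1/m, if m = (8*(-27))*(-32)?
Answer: 1/6912 ≈ 0.00014468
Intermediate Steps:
m = 6912 (m = -216*(-32) = 6912)
1/m = 1/6912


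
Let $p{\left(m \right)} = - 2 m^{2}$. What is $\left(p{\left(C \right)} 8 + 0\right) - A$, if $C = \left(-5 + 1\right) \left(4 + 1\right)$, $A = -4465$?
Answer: $-1935$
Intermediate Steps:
$C = -20$ ($C = \left(-4\right) 5 = -20$)
$\left(p{\left(C \right)} 8 + 0\right) - A = \left(- 2 \left(-20\right)^{2} \cdot 8 + 0\right) - -4465 = \left(\left(-2\right) 400 \cdot 8 + 0\right) + 4465 = \left(\left(-800\right) 8 + 0\right) + 4465 = \left(-6400 + 0\right) + 4465 = -6400 + 4465 = -1935$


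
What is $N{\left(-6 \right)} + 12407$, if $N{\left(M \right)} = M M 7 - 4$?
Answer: $12655$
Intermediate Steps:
$N{\left(M \right)} = -4 + 7 M^{2}$ ($N{\left(M \right)} = M^{2} \cdot 7 - 4 = 7 M^{2} - 4 = -4 + 7 M^{2}$)
$N{\left(-6 \right)} + 12407 = \left(-4 + 7 \left(-6\right)^{2}\right) + 12407 = \left(-4 + 7 \cdot 36\right) + 12407 = \left(-4 + 252\right) + 12407 = 248 + 12407 = 12655$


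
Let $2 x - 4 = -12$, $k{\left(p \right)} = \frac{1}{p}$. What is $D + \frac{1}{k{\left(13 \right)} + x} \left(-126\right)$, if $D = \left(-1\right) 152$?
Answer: $- \frac{2038}{17} \approx -119.88$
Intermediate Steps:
$x = -4$ ($x = 2 + \frac{1}{2} \left(-12\right) = 2 - 6 = -4$)
$D = -152$
$D + \frac{1}{k{\left(13 \right)} + x} \left(-126\right) = -152 + \frac{1}{\frac{1}{13} - 4} \left(-126\right) = -152 + \frac{1}{- \frac{51}{13}} \left(-126\right) = -152 - - \frac{546}{17} = -152 + \frac{546}{17} = - \frac{2038}{17}$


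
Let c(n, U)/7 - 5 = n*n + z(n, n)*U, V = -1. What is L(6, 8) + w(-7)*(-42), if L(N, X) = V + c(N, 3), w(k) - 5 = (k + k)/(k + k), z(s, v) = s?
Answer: 160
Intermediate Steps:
c(n, U) = 35 + 7*n**2 + 7*U*n (c(n, U) = 35 + 7*(n*n + n*U) = 35 + 7*(n**2 + U*n) = 35 + (7*n**2 + 7*U*n) = 35 + 7*n**2 + 7*U*n)
w(k) = 6 (w(k) = 5 + (k + k)/(k + k) = 5 + (2*k)/((2*k)) = 5 + (2*k)*(1/(2*k)) = 5 + 1 = 6)
L(N, X) = 34 + 7*N**2 + 21*N (L(N, X) = -1 + (35 + 7*N**2 + 7*3*N) = -1 + (35 + 7*N**2 + 21*N) = 34 + 7*N**2 + 21*N)
L(6, 8) + w(-7)*(-42) = (34 + 7*6**2 + 21*6) + 6*(-42) = (34 + 7*36 + 126) - 252 = (34 + 252 + 126) - 252 = 412 - 252 = 160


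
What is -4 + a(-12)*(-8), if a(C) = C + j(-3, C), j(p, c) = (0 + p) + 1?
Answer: 108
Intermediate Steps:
j(p, c) = 1 + p (j(p, c) = p + 1 = 1 + p)
a(C) = -2 + C (a(C) = C + (1 - 3) = C - 2 = -2 + C)
-4 + a(-12)*(-8) = -4 + (-2 - 12)*(-8) = -4 - 14*(-8) = -4 + 112 = 108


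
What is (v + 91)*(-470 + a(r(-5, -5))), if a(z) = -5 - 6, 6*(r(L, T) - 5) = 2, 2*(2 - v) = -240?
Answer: -102453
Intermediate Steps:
v = 122 (v = 2 - ½*(-240) = 2 + 120 = 122)
r(L, T) = 16/3 (r(L, T) = 5 + (⅙)*2 = 5 + ⅓ = 16/3)
a(z) = -11
(v + 91)*(-470 + a(r(-5, -5))) = (122 + 91)*(-470 - 11) = 213*(-481) = -102453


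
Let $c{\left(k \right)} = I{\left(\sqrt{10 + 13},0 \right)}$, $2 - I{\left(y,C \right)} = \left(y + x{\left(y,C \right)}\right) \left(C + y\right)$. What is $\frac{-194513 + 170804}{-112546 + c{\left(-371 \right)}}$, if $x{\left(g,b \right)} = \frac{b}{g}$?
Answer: $\frac{3387}{16081} \approx 0.21062$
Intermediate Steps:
$I{\left(y,C \right)} = 2 - \left(C + y\right) \left(y + \frac{C}{y}\right)$ ($I{\left(y,C \right)} = 2 - \left(y + \frac{C}{y}\right) \left(C + y\right) = 2 - \left(C + y\right) \left(y + \frac{C}{y}\right)$)
$c{\left(k \right)} = -21$ ($c{\left(k \right)} = 2 - 0 - \left(\sqrt{10 + 13}\right)^{2} - 0 \sqrt{10 + 13} - \frac{0^{2}}{\sqrt{10 + 13}} = 2 + 0 - \left(\sqrt{23}\right)^{2} - 0 \sqrt{23} - \frac{0}{\sqrt{23}} = 2 + 0 - 23 + 0 - 0 \frac{\sqrt{23}}{23} = 2 + 0 - 23 + 0 + 0 = -21$)
$\frac{-194513 + 170804}{-112546 + c{\left(-371 \right)}} = \frac{-194513 + 170804}{-112546 - 21} = - \frac{23709}{-112567} = \left(-23709\right) \left(- \frac{1}{112567}\right) = \frac{3387}{16081}$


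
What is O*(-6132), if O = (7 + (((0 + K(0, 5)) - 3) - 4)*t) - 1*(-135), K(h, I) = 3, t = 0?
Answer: -870744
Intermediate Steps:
O = 142 (O = (7 + (((0 + 3) - 3) - 4)*0) - 1*(-135) = (7 + ((3 - 3) - 4)*0) + 135 = (7 + (0 - 4)*0) + 135 = (7 - 4*0) + 135 = (7 + 0) + 135 = 7 + 135 = 142)
O*(-6132) = 142*(-6132) = -870744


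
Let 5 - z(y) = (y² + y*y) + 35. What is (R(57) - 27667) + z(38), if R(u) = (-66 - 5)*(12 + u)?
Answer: -35484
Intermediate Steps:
z(y) = -30 - 2*y² (z(y) = 5 - ((y² + y*y) + 35) = 5 - ((y² + y²) + 35) = 5 - (2*y² + 35) = 5 - (35 + 2*y²) = 5 + (-35 - 2*y²) = -30 - 2*y²)
R(u) = -852 - 71*u (R(u) = -71*(12 + u) = -852 - 71*u)
(R(57) - 27667) + z(38) = ((-852 - 71*57) - 27667) + (-30 - 2*38²) = ((-852 - 4047) - 27667) + (-30 - 2*1444) = (-4899 - 27667) + (-30 - 2888) = -32566 - 2918 = -35484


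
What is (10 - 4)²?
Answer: 36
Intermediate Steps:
(10 - 4)² = 6² = 36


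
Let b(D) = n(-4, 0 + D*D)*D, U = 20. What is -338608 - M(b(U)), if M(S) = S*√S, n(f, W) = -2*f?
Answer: -338608 - 640*√10 ≈ -3.4063e+5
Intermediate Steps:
b(D) = 8*D (b(D) = (-2*(-4))*D = 8*D)
M(S) = S^(3/2)
-338608 - M(b(U)) = -338608 - (8*20)^(3/2) = -338608 - 160^(3/2) = -338608 - 640*√10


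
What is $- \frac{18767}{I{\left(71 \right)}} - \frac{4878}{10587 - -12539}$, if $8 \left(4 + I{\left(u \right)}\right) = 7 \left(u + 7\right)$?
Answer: $- \frac{868638107}{2971691} \approx -292.3$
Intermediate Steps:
$I{\left(u \right)} = \frac{17}{8} + \frac{7 u}{8}$ ($I{\left(u \right)} = -4 + \frac{7 \left(u + 7\right)}{8} = -4 + \frac{7 \left(7 + u\right)}{8} = -4 + \frac{49 + 7 u}{8} = -4 + \left(\frac{49}{8} + \frac{7 u}{8}\right) = \frac{17}{8} + \frac{7 u}{8}$)
$- \frac{18767}{I{\left(71 \right)}} - \frac{4878}{10587 - -12539} = - \frac{18767}{\frac{17}{8} + \frac{7}{8} \cdot 71} - \frac{4878}{10587 - -12539} = - \frac{18767}{\frac{17}{8} + \frac{497}{8}} - \frac{4878}{10587 + 12539} = - \frac{18767}{\frac{257}{4}} - \frac{4878}{23126} = \left(-18767\right) \frac{4}{257} - \frac{2439}{11563} = - \frac{75068}{257} - \frac{2439}{11563} = - \frac{868638107}{2971691}$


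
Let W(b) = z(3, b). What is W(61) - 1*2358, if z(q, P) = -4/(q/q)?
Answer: -2362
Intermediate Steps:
z(q, P) = -4 (z(q, P) = -4/1 = -4*1 = -4)
W(b) = -4
W(61) - 1*2358 = -4 - 1*2358 = -4 - 2358 = -2362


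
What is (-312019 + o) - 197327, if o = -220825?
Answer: -730171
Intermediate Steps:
(-312019 + o) - 197327 = (-312019 - 220825) - 197327 = -532844 - 197327 = -730171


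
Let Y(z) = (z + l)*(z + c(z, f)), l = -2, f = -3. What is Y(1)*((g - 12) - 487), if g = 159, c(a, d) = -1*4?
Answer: -1020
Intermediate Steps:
c(a, d) = -4
Y(z) = (-4 + z)*(-2 + z) (Y(z) = (z - 2)*(z - 4) = (-2 + z)*(-4 + z) = (-4 + z)*(-2 + z))
Y(1)*((g - 12) - 487) = (8 + 1**2 - 6*1)*((159 - 12) - 487) = (8 + 1 - 6)*(147 - 487) = 3*(-340) = -1020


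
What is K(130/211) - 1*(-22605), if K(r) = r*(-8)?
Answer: 4768615/211 ≈ 22600.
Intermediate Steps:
K(r) = -8*r
K(130/211) - 1*(-22605) = -1040/211 - 1*(-22605) = -1040/211 + 22605 = 4768615/211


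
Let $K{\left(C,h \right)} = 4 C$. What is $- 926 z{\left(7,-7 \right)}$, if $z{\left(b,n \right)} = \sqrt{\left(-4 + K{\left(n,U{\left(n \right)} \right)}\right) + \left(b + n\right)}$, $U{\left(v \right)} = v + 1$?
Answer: $- 3704 i \sqrt{2} \approx - 5238.3 i$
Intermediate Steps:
$U{\left(v \right)} = 1 + v$
$z{\left(b,n \right)} = \sqrt{-4 + b + 5 n}$ ($z{\left(b,n \right)} = \sqrt{\left(-4 + 4 n\right) + \left(b + n\right)} = \sqrt{-4 + b + 5 n}$)
$- 926 z{\left(7,-7 \right)} = - 926 \sqrt{-4 + 7 + 5 \left(-7\right)} = - 926 \sqrt{-4 + 7 - 35} = - 926 \sqrt{-32} = - 926 \cdot 4 i \sqrt{2} = - 3704 i \sqrt{2}$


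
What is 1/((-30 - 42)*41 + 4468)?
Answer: 1/1516 ≈ 0.00065963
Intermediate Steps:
1/((-30 - 42)*41 + 4468) = 1/(-72*41 + 4468) = 1/(-2952 + 4468) = 1/1516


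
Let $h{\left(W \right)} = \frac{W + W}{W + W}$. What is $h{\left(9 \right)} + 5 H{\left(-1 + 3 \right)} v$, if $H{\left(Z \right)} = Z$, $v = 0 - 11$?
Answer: $-109$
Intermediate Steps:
$v = -11$ ($v = 0 - 11 = -11$)
$h{\left(W \right)} = 1$ ($h{\left(W \right)} = \frac{2 W}{2 W} = 2 W \frac{1}{2 W} = 1$)
$h{\left(9 \right)} + 5 H{\left(-1 + 3 \right)} v = 1 + 5 \left(-1 + 3\right) \left(-11\right) = 1 + 5 \cdot 2 \left(-11\right) = 1 + 10 \left(-11\right) = 1 - 110 = -109$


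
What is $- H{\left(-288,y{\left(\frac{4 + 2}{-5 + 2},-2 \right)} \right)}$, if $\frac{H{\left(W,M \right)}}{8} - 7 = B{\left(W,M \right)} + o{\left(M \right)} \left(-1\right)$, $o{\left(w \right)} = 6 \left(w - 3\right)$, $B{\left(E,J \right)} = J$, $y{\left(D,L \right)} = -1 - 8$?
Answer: $-560$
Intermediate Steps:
$y{\left(D,L \right)} = -9$ ($y{\left(D,L \right)} = -1 - 8 = -9$)
$o{\left(w \right)} = -18 + 6 w$ ($o{\left(w \right)} = 6 \left(-3 + w\right) = -18 + 6 w$)
$H{\left(W,M \right)} = 200 - 40 M$ ($H{\left(W,M \right)} = 56 + 8 \left(M + \left(-18 + 6 M\right) \left(-1\right)\right) = 56 + 8 \left(M - \left(-18 + 6 M\right)\right) = 56 + 8 \left(18 - 5 M\right) = 56 - \left(-144 + 40 M\right) = 200 - 40 M$)
$- H{\left(-288,y{\left(\frac{4 + 2}{-5 + 2},-2 \right)} \right)} = - (200 - -360) = - (200 + 360) = \left(-1\right) 560 = -560$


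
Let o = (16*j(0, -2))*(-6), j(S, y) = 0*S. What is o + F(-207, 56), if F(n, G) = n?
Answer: -207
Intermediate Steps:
j(S, y) = 0
o = 0 (o = (16*0)*(-6) = 0*(-6) = 0)
o + F(-207, 56) = 0 - 207 = -207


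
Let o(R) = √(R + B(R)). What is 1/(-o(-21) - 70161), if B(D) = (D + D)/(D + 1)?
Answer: -33410/2344079019 + I*√210/16408553133 ≈ -1.4253e-5 + 8.8316e-10*I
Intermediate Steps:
B(D) = 2*D/(1 + D) (B(D) = (2*D)/(1 + D) = 2*D/(1 + D))
o(R) = √(R + 2*R/(1 + R))
1/(-o(-21) - 70161) = 1/(-√(-21*(3 - 21)/(1 - 21)) - 70161) = 1/(-√(-21*(-18)/(-20)) - 70161) = 1/(-√(-21*(-1/20)*(-18)) - 70161) = 1/(-√(-189/10) - 70161) = 1/(-3*I*√210/10 - 70161) = 1/(-70161 - 3*I*√210/10)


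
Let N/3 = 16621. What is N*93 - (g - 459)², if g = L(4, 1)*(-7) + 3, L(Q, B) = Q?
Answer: 4403003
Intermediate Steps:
N = 49863 (N = 3*16621 = 49863)
g = -25 (g = 4*(-7) + 3 = -28 + 3 = -25)
N*93 - (g - 459)² = 49863*93 - (-25 - 459)² = 4637259 - 1*(-484)² = 4637259 - 1*234256 = 4637259 - 234256 = 4403003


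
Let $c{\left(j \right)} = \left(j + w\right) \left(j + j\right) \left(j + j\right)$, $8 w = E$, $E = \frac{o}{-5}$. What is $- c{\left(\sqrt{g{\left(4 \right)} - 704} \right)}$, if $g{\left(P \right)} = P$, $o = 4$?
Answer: $-280 + 28000 i \sqrt{7} \approx -280.0 + 74081.0 i$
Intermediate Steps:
$E = - \frac{4}{5}$ ($E = \frac{4}{-5} = 4 \left(- \frac{1}{5}\right) = - \frac{4}{5} \approx -0.8$)
$w = - \frac{1}{10}$ ($w = \frac{1}{8} \left(- \frac{4}{5}\right) = - \frac{1}{10} \approx -0.1$)
$c{\left(j \right)} = 4 j^{2} \left(- \frac{1}{10} + j\right)$ ($c{\left(j \right)} = \left(j - \frac{1}{10}\right) \left(j + j\right) \left(j + j\right) = \left(- \frac{1}{10} + j\right) 2 j 2 j = \left(- \frac{1}{10} + j\right) 4 j^{2} = 4 j^{2} \left(- \frac{1}{10} + j\right)$)
$- c{\left(\sqrt{g{\left(4 \right)} - 704} \right)} = - \left(\sqrt{4 - 704}\right)^{2} \left(- \frac{2}{5} + 4 \sqrt{4 - 704}\right) = - \left(\sqrt{-700}\right)^{2} \left(- \frac{2}{5} + 4 \sqrt{-700}\right) = - \left(10 i \sqrt{7}\right)^{2} \left(- \frac{2}{5} + 4 \cdot 10 i \sqrt{7}\right) = - \left(-700\right) \left(- \frac{2}{5} + 40 i \sqrt{7}\right) = - (280 - 28000 i \sqrt{7}) = -280 + 28000 i \sqrt{7}$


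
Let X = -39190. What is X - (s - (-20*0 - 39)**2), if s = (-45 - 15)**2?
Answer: -41269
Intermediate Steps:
s = 3600 (s = (-60)**2 = 3600)
X - (s - (-20*0 - 39)**2) = -39190 - (3600 - (-20*0 - 39)**2) = -39190 - (3600 - (0 - 39)**2) = -39190 - (3600 - 1*(-39)**2) = -39190 - (3600 - 1*1521) = -39190 - (3600 - 1521) = -39190 - 1*2079 = -39190 - 2079 = -41269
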